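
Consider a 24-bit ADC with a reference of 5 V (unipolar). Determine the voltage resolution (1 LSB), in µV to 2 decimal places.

0.30 µV

Full-scale span = 5 V.
LSB = 5 / 2^24 = 5 / 16777216 = 2.98023e-07 V = 0.30 µV.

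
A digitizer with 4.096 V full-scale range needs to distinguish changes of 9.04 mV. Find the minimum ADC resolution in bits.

Number of steps required ≥ 4.096 V / 9.04 mV = 453.10.
Need 2^N ≥ 453.10; 2^8 = 256, 2^9 = 512.
Minimum N = 9.

9 bits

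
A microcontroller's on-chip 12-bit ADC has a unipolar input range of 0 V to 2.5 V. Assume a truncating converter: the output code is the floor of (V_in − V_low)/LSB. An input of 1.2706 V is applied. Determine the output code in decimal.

code 2081

With 4096 levels over 2.5 V, one step is 0.610 mV.
Input sits at 2081.751 steps above V_low.
So the output code is 2081.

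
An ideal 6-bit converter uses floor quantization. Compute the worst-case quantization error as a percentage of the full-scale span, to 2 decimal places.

1.56 %

Truncating → worst-case error = 1 LSB = V_FS/2^6, so 100/64 = 1.5625 % of full scale.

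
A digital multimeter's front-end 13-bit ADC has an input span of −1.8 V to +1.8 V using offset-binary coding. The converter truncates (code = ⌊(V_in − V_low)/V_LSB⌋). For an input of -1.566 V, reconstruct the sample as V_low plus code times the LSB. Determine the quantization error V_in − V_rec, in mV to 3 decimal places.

0.211 mV

Step size: 3.6 V ÷ 2^13 = 439.45 µV.
Scaled input = 532.4800 LSBs, so code = 532.
V_rec = (−1.8) + 532·0.000439453 = -1.5662109 V.
Error = -1.566 − (−1.5662109) = 0.000210937 V = 0.211 mV.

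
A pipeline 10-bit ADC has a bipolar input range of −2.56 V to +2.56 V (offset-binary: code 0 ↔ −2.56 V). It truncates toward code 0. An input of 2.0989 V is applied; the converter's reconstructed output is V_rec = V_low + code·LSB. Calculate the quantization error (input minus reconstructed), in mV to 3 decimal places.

3.900 mV

Step size: 5.12 V ÷ 2^10 = 5.000 mV.
(2.0989 − (−2.56))/0.005 = 931.7800; ⌊·⌋ gives code 931.
Reconstructed: 2.095 V.
V_in − V_rec = 0.0039 V = 3.900 mV.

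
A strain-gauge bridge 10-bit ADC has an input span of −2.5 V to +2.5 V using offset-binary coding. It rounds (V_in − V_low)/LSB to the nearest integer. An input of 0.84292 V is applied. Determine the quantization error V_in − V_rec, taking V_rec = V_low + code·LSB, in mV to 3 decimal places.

LSB = 5/2^10 = 4.883 mV.
Scaled input = 684.6300 LSBs, so code = 685.
Code 685 maps back to (−2.5) + 685×0.00488281 V = 0.84472656 V.
Difference: -0.00180656 V → -1.807 mV.

-1.807 mV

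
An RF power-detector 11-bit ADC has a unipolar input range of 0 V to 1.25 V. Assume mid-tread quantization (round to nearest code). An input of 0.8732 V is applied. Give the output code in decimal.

With 2048 levels over 1.25 V, one step is 0.610 mV.
(V_in − V_low)/LSB = (0.8732 − 0) / 0.000610352 = 1430.651.
Round → code 1431.

code 1431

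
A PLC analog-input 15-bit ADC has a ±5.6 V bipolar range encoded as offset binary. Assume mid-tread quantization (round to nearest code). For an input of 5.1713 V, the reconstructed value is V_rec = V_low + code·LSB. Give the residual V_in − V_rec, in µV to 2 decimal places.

One LSB is 11.2 V / 32768 = 341.80 µV.
(5.1713 − (−5.6))/0.000341797 = 31513.7463; round gives code 31514.
Reconstructed: 5.1713867 V.
Error = 5.1713 − 5.1713867 = -8.67188e-05 V = -86.72 µV.

-86.72 µV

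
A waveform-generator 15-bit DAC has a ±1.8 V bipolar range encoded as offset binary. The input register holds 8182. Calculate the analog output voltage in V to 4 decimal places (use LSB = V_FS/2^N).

-0.9011 V

LSB = 3.6 V / 2^15 = 109.86 µV.
V_out = (−1.8) + 8182 × 0.000109863 V = -0.901099 V.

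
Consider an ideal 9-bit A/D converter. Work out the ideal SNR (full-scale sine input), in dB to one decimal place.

55.9 dB

SNR ≈ 6.02·N + 1.76 dB = 6.02·9 + 1.76 = 55.94 dB.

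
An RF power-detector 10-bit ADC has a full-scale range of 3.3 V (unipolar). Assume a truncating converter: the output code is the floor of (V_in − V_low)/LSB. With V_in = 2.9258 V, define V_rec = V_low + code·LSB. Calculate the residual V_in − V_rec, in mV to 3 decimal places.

Step size: 3.3 V ÷ 2^10 = 3.223 mV.
(2.9258 − 0)/0.00322266 = 907.8846; ⌊·⌋ gives code 907.
V_rec = 0 + 907·0.00322266 = 2.9229492 V.
V_in − V_rec = 0.00285078 V = 2.851 mV.

2.851 mV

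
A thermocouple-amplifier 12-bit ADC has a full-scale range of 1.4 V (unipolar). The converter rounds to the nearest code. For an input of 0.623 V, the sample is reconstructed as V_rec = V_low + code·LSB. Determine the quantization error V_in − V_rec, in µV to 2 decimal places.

Step size: 1.4 V ÷ 2^12 = 341.80 µV.
(V_in − V_low)/LSB = (0.623 − 0)/0.000341797 = 1822.7200 → code 1823 (round).
V_rec = 0 + 1823·0.000341797 = 0.6230957 V.
V_in − V_rec = -9.57031e-05 V = -95.70 µV.

-95.70 µV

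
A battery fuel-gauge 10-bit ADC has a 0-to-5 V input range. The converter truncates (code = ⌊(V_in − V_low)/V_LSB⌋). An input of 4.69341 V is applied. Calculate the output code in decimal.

Full-scale span = 5 V; LSB = 5/2^10 = 4.883 mV.
(4.69341 − 0) / 0.00488281 = 961.210 LSBs.
So the output code is 961.

code 961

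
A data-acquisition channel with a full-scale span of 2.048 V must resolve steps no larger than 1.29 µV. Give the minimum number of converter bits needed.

Number of steps required ≥ 2.048 V / 1.29 µV = 1587596.90.
Need 2^N ≥ 1587596.90; 2^20 = 1048576, 2^21 = 2097152.
Minimum N = 21.

21 bits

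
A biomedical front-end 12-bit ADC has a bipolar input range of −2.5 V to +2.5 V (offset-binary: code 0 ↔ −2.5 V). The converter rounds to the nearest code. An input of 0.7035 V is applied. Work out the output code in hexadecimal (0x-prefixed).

With 4096 levels over 5 V, one step is 1.221 mV.
(V_in − V_low)/LSB = (0.7035 − (−2.5)) / 0.0012207 = 2624.307.
So the output code is 2624.
In hexadecimal (0x-prefixed): 0xA40.

code 0xA40 (decimal 2624)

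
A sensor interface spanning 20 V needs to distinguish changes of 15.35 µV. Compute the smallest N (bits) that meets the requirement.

Number of steps required ≥ 20 V / 15.35 µV = 1302931.60.
Need 2^N ≥ 1302931.60; 2^20 = 1048576, 2^21 = 2097152.
Minimum N = 21.

21 bits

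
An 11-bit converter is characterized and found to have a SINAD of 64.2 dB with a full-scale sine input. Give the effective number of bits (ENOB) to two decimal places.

ENOB = (SINAD − 1.76) / 6.02 = (64.2 − 1.76)/6.02 = 10.372.

10.37 bits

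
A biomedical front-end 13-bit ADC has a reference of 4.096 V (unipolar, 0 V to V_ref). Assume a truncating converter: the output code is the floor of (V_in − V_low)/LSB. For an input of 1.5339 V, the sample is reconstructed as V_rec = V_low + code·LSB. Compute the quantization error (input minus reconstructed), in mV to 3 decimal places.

One LSB is 4.096 V / 8192 = 0.500 mV.
Scaled input = 3067.8000 LSBs, so code = 3067.
Reconstructed: 1.5335 V.
V_in − V_rec = 0.0004 V = 0.400 mV.

0.400 mV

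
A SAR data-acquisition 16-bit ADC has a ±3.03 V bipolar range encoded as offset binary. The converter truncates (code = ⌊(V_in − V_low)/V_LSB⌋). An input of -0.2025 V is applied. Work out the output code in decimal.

code 30578

LSB = 6.06 V / 65536 = 92.47 µV.
(-0.2025 − (−3.03)) / 9.24683e-05 = 30578.059 LSBs.
⌊·⌋(30578.059) = 30578.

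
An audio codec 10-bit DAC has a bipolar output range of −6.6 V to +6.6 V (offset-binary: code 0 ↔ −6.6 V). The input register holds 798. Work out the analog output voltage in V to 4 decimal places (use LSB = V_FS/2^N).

3.6867 V

LSB = 13.2 V / 2^10 = 12.891 mV.
V_out = (−6.6) + 798 × 0.0128906 V = 3.68672 V.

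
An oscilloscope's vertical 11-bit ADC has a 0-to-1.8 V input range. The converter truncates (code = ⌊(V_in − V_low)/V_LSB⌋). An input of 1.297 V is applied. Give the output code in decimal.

code 1475

With 2048 levels over 1.8 V, one step is 0.879 mV.
(1.297 − 0) / 0.000878906 = 1475.698 LSBs.
Floor → code 1475.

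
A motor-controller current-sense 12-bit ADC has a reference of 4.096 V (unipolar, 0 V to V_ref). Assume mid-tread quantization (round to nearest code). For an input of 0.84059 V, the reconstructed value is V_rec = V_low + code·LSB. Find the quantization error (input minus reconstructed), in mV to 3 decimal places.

Step size: 4.096 V ÷ 2^12 = 1.000 mV.
(0.84059 − 0)/0.001 = 840.5900; round gives code 841.
V_rec = 0 + 841·0.001 = 0.841 V.
Difference: -0.00041 V → -0.410 mV.

-0.410 mV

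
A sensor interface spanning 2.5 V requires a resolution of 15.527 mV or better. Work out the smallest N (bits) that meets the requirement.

8 bits

Number of steps required ≥ 2.5 V / 15.527 mV = 161.01.
Need 2^N ≥ 161.01; 2^7 = 128, 2^8 = 256.
Minimum N = 8.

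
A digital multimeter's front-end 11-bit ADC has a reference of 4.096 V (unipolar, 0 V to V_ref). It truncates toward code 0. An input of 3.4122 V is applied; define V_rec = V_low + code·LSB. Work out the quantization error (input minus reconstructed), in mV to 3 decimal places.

0.200 mV

Step size: 4.096 V ÷ 2^11 = 2.000 mV.
(V_in − V_low)/LSB = (3.4122 − 0)/0.002 = 1706.1000 → code 1706 (floor).
V_rec = 0 + 1706·0.002 = 3.412 V.
Error = 3.4122 − 3.412 = 0.0002 V = 0.200 mV.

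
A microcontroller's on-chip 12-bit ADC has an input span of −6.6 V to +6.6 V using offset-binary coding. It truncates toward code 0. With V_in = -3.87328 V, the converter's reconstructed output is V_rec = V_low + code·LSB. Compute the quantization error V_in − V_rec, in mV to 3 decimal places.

0.353 mV

LSB = 13.2/2^12 = 3.223 mV.
(-3.87328 − (−6.6))/0.00322266 = 846.1095; ⌊·⌋ gives code 846.
Reconstructed: -3.8736328 V.
Error = -3.87328 − (−3.8736328) = 0.000352812 V = 0.353 mV.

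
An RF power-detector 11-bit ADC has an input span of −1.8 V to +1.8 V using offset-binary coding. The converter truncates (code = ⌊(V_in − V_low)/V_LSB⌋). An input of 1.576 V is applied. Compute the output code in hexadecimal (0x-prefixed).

code 0x780 (decimal 1920)

LSB = 3.6 V / 2048 = 1.758 mV.
(1.576 − (−1.8)) / 0.00175781 = 1920.569 LSBs.
⌊·⌋(1920.569) = 1920.
In hexadecimal (0x-prefixed): 0x780.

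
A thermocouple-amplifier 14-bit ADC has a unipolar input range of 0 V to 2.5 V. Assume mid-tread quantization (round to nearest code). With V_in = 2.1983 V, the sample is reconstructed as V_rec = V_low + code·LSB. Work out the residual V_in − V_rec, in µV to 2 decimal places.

One LSB is 2.5 V / 16384 = 152.59 µV.
(2.1983 − 0)/0.000152588 = 14406.7789; round gives code 14407.
Reconstructed: 2.1983337 V.
V_in − V_rec = -3.37402e-05 V = -33.74 µV.

-33.74 µV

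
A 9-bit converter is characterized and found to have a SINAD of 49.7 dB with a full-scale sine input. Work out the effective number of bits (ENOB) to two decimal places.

ENOB = (SINAD − 1.76) / 6.02 = (49.7 − 1.76)/6.02 = 7.963.

7.96 bits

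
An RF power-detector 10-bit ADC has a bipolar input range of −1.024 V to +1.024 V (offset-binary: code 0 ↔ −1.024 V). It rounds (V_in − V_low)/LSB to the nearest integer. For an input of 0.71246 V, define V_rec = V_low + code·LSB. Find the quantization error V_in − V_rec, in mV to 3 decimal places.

0.460 mV

LSB = 2.048/2^10 = 2.000 mV.
(V_in − V_low)/LSB = (0.71246 − (−1.024))/0.002 = 868.2300 → code 868 (round).
Code 868 maps back to (−1.024) + 868×0.002 V = 0.712 V.
V_in − V_rec = 0.00046 V = 0.460 mV.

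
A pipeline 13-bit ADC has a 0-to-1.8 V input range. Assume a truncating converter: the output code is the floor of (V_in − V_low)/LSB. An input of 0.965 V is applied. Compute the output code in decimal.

Full-scale span = 1.8 V; LSB = 1.8/2^13 = 219.73 µV.
(0.965 − 0) / 0.000219727 = 4391.822 LSBs.
So the output code is 4391.

code 4391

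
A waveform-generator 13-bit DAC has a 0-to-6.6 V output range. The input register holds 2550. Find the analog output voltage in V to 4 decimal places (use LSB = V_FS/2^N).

LSB = 6.6 V / 2^13 = 0.806 mV.
V_out = 0 + 2550 × 0.000805664 V = 2.05444 V.

2.0544 V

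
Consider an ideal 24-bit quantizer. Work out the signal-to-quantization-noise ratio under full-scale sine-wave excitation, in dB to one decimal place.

SNR ≈ 6.02·N + 1.76 dB = 6.02·24 + 1.76 = 146.24 dB.

146.2 dB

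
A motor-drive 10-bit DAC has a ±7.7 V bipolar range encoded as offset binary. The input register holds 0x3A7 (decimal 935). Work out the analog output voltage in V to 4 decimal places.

LSB = 15.4 V / 2^10 = 15.039 mV.
Code 0x3A7 = 935 decimal.
V_out = (−7.7) + 935 × 0.0150391 V = 6.36152 V.

6.3615 V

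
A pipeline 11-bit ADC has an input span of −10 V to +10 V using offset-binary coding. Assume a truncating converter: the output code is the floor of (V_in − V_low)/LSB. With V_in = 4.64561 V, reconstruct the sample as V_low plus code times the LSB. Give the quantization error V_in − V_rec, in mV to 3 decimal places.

LSB = 20/2^11 = 9.766 mV.
(V_in − V_low)/LSB = (4.64561 − (−10))/0.00976562 = 1499.7105 → code 1499 (floor).
Code 1499 maps back to (−10) + 1499×0.00976562 V = 4.6386719 V.
V_in − V_rec = 0.00693812 V = 6.938 mV.

6.938 mV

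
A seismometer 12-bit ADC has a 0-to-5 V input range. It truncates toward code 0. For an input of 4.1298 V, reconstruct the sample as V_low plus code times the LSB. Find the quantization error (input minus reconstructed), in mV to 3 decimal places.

0.161 mV

LSB = 5/2^12 = 1.221 mV.
(4.1298 − 0)/0.0012207 = 3383.1322; ⌊·⌋ gives code 3383.
V_rec = 0 + 3383·0.0012207 = 4.1296387 V.
V_in − V_rec = 0.000161328 V = 0.161 mV.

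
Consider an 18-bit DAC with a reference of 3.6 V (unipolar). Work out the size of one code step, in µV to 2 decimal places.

13.73 µV

Full-scale span = 3.6 V.
LSB = 3.6 / 2^18 = 3.6 / 262144 = 1.37329e-05 V = 13.73 µV.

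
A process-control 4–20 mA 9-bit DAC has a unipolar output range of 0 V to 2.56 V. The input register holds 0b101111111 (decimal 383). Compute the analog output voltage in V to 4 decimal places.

LSB = 2.56 V / 2^9 = 5.000 mV.
Code 0b101111111 = 383 decimal.
V_out = 0 + 383 × 0.005 V = 1.915 V.

1.9150 V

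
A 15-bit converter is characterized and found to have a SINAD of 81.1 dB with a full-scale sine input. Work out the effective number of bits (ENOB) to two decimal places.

ENOB = (SINAD − 1.76) / 6.02 = (81.1 − 1.76)/6.02 = 13.179.

13.18 bits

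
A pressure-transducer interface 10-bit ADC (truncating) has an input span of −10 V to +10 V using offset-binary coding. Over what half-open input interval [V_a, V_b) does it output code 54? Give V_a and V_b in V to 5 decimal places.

[-8.94531 V, -8.92578 V)

LSB = 20/2^10 = 19.531 mV.
V_a = V_low + 54·LSB = -8.94531 V; V_b = V_low + 55·LSB = -8.92578 V.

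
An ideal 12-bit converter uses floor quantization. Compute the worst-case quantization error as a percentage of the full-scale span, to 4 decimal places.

Truncating → worst-case error = 1 LSB = V_FS/2^12, so 100/4096 = 0.0244141 % of full scale.

0.0244 %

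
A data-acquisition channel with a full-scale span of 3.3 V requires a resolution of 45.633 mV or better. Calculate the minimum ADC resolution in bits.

7 bits

Number of steps required ≥ 3.3 V / 45.633 mV = 72.32.
Need 2^N ≥ 72.32; 2^6 = 64, 2^7 = 128.
Minimum N = 7.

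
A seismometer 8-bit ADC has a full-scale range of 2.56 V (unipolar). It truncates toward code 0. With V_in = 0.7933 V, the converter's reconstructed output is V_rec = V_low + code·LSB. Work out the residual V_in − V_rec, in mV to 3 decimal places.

3.300 mV

One LSB is 2.56 V / 256 = 10.000 mV.
(0.7933 − 0)/0.01 = 79.3300; ⌊·⌋ gives code 79.
V_rec = 0 + 79·0.01 = 0.79 V.
Difference: 0.0033 V → 3.300 mV.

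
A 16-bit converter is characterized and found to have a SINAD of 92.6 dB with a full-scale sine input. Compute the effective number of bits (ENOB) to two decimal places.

15.09 bits

ENOB = (SINAD − 1.76) / 6.02 = (92.6 − 1.76)/6.02 = 15.090.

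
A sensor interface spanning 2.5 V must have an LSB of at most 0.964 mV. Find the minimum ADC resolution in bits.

Number of steps required ≥ 2.5 V / 0.964 mV = 2593.36.
Need 2^N ≥ 2593.36; 2^11 = 2048, 2^12 = 4096.
Minimum N = 12.

12 bits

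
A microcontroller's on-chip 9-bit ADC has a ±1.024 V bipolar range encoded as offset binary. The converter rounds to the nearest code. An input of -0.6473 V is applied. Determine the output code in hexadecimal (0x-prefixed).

With 512 levels over 2.048 V, one step is 4.000 mV.
(V_in − V_low)/LSB = (-0.6473 − (−1.024)) / 0.004 = 94.175.
round(94.175) = 94.
In hexadecimal (0x-prefixed): 0x5E.

code 0x5E (decimal 94)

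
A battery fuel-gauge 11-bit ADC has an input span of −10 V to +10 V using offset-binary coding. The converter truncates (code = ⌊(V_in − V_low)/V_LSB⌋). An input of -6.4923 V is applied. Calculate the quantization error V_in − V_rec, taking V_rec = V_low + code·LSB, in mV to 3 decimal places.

1.841 mV

LSB = 20/2^11 = 9.766 mV.
Scaled input = 359.1885 LSBs, so code = 359.
Code 359 maps back to (−10) + 359×0.00976562 V = -6.4941406 V.
Difference: 0.00184063 V → 1.841 mV.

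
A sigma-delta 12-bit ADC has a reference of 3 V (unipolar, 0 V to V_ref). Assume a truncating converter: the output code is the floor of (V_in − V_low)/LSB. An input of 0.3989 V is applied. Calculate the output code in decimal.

With 4096 levels over 3 V, one step is 0.732 mV.
(0.3989 − 0) / 0.000732422 = 544.631 LSBs.
Floor → code 544.

code 544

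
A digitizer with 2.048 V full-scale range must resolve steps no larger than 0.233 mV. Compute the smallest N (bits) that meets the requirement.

14 bits

Number of steps required ≥ 2.048 V / 0.233 mV = 8789.70.
Need 2^N ≥ 8789.70; 2^13 = 8192, 2^14 = 16384.
Minimum N = 14.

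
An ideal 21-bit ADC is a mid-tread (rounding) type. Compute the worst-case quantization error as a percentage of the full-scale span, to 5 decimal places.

Rounding → worst-case error = ½ LSB = V_FS/2^22, so 100/4194304 = 2.38419e-05 % of full scale.

0.00002 %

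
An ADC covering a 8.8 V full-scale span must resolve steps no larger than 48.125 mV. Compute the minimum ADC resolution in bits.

Number of steps required ≥ 8.8 V / 48.125 mV = 182.86.
Need 2^N ≥ 182.86; 2^7 = 128, 2^8 = 256.
Minimum N = 8.

8 bits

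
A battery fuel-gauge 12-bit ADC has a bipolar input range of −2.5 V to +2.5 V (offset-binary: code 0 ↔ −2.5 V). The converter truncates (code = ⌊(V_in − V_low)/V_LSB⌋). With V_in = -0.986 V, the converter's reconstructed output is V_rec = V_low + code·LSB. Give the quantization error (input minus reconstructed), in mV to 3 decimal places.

LSB = 5/2^12 = 1.221 mV.
(V_in − V_low)/LSB = (-0.986 − (−2.5))/0.0012207 = 1240.2688 → code 1240 (floor).
Code 1240 maps back to (−2.5) + 1240×0.0012207 V = -0.98632812 V.
V_in − V_rec = 0.000328125 V = 0.328 mV.

0.328 mV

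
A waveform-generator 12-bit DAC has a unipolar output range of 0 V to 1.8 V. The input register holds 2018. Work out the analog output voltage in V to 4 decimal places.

LSB = 1.8 V / 2^12 = 439.45 µV.
V_out = 0 + 2018 × 0.000439453 V = 0.886816 V.

0.8868 V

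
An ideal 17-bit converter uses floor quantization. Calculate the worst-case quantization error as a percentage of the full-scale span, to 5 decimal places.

Truncating → worst-case error = 1 LSB = V_FS/2^17, so 100/131072 = 0.000762939 % of full scale.

0.00076 %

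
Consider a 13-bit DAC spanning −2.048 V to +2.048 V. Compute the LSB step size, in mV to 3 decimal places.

Full-scale span = 4.096 V.
LSB = 4.096 / 2^13 = 4.096 / 8192 = 0.0005 V = 0.500 mV.

0.500 mV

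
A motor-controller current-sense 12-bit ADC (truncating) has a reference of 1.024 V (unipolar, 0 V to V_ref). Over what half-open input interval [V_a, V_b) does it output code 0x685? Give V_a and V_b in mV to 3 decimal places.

[417.250 mV, 417.500 mV)

LSB = 1.024/2^12 = 250.00 µV.
Code 0x685 = 1669 decimal.
V_a = V_low + 1669·LSB = 0.41725 V; V_b = V_low + 1670·LSB = 0.4175 V.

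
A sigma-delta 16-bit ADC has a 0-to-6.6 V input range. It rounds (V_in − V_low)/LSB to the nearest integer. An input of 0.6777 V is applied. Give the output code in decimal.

code 6729

LSB = 6.6 V / 65536 = 100.71 µV.
(0.6777 − 0) / 0.000100708 = 6729.356 LSBs.
Round → code 6729.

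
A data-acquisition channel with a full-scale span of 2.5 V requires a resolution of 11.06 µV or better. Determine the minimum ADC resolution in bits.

Number of steps required ≥ 2.5 V / 11.06 µV = 226039.78.
Need 2^N ≥ 226039.78; 2^17 = 131072, 2^18 = 262144.
Minimum N = 18.

18 bits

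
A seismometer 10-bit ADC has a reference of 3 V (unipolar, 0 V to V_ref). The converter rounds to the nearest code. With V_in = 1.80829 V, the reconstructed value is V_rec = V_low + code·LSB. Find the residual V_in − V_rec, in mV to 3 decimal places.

0.673 mV

LSB = 3/2^10 = 2.930 mV.
(1.80829 − 0)/0.00292969 = 617.2297; round gives code 617.
Reconstructed: 1.8076172 V.
Difference: 0.000672813 V → 0.673 mV.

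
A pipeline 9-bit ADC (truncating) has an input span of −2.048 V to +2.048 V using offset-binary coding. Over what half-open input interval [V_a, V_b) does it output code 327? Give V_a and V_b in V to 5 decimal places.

LSB = 4.096/2^9 = 8.000 mV.
V_a = V_low + 327·LSB = 0.568 V; V_b = V_low + 328·LSB = 0.576 V.

[0.56800 V, 0.57600 V)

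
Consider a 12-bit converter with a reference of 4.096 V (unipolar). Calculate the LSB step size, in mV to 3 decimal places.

1.000 mV

Full-scale span = 4.096 V.
LSB = 4.096 / 2^12 = 4.096 / 4096 = 0.001 V = 1.000 mV.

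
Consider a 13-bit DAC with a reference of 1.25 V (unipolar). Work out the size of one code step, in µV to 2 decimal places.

Full-scale span = 1.25 V.
LSB = 1.25 / 2^13 = 1.25 / 8192 = 0.000152588 V = 152.59 µV.

152.59 µV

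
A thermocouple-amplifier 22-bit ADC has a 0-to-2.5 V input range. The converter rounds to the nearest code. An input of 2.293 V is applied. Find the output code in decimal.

Full-scale span = 2.5 V; LSB = 2.5/2^22 = 0.60 µV.
Input sits at 3847015.629 steps above V_low.
round(3847015.629) = 3847016.

code 3847016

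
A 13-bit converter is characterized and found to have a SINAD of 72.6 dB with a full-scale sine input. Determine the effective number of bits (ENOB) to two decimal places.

ENOB = (SINAD − 1.76) / 6.02 = (72.6 − 1.76)/6.02 = 11.767.

11.77 bits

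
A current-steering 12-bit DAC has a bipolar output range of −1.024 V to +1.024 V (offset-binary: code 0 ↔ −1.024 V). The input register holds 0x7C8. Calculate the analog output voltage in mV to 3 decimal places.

-28.000 mV

LSB = 2.048 V / 2^12 = 0.500 mV.
Code 0x7C8 = 1992 decimal.
V_out = (−1.024) + 1992 × 0.0005 V = -0.028 V.
= -28.000 mV.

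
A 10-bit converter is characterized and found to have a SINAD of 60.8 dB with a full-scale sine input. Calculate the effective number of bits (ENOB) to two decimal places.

9.81 bits

ENOB = (SINAD − 1.76) / 6.02 = (60.8 − 1.76)/6.02 = 9.807.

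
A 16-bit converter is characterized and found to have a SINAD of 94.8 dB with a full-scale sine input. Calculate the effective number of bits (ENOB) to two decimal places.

ENOB = (SINAD − 1.76) / 6.02 = (94.8 − 1.76)/6.02 = 15.455.

15.46 bits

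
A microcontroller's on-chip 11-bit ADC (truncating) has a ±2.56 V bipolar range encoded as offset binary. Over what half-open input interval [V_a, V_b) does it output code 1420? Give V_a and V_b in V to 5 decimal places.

[0.99000 V, 0.99250 V)

LSB = 5.12/2^11 = 2.500 mV.
V_a = V_low + 1420·LSB = 0.99 V; V_b = V_low + 1421·LSB = 0.9925 V.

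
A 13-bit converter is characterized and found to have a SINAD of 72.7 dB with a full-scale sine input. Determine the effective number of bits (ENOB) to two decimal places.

11.78 bits

ENOB = (SINAD − 1.76) / 6.02 = (72.7 − 1.76)/6.02 = 11.784.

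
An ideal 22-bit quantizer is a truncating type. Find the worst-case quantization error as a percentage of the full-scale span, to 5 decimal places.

Truncating → worst-case error = 1 LSB = V_FS/2^22, so 100/4194304 = 2.38419e-05 % of full scale.

0.00002 %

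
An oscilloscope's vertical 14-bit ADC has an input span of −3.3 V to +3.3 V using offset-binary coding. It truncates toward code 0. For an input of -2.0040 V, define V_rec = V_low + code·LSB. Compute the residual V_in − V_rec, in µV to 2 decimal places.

One LSB is 6.6 V / 16384 = 402.83 µV.
Scaled input = 3217.2218 LSBs, so code = 3217.
V_rec = (−3.3) + 3217·0.000402832 = -2.0040894 V.
Difference: 8.93555e-05 V → 89.36 µV.

89.36 µV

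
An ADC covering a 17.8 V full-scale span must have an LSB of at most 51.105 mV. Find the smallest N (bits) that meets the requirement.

Number of steps required ≥ 17.8 V / 51.105 mV = 348.30.
Need 2^N ≥ 348.30; 2^8 = 256, 2^9 = 512.
Minimum N = 9.

9 bits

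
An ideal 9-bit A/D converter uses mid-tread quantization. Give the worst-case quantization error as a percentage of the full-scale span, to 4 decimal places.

0.0977 %

Rounding → worst-case error = ½ LSB = V_FS/2^10, so 100/1024 = 0.0976562 % of full scale.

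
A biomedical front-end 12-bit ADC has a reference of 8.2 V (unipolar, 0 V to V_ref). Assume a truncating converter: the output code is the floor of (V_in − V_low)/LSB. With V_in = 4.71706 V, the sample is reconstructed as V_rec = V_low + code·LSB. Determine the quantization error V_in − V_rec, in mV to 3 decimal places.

0.458 mV

LSB = 8.2/2^12 = 2.002 mV.
(4.71706 − 0)/0.00200195 = 2356.2290; ⌊·⌋ gives code 2356.
V_rec = 0 + 2356·0.00200195 = 4.7166016 V.
Error = 4.71706 − 4.7166016 = 0.000458438 V = 0.458 mV.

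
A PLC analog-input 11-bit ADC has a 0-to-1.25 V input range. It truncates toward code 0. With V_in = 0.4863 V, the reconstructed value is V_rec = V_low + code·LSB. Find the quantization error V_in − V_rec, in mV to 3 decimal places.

0.460 mV

Step size: 1.25 V ÷ 2^11 = 0.610 mV.
(V_in − V_low)/LSB = (0.4863 − 0)/0.000610352 = 796.7539 → code 796 (floor).
Code 796 maps back to 0 + 796×0.000610352 V = 0.48583984 V.
V_in − V_rec = 0.000460156 V = 0.460 mV.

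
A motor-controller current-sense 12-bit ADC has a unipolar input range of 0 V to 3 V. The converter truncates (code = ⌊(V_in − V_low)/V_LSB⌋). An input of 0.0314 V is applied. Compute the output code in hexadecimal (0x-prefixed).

code 0x2A (decimal 42)

LSB = 3 V / 4096 = 0.732 mV.
(V_in − V_low)/LSB = (0.0314 − 0) / 0.000732422 = 42.871.
So the output code is 42.
In hexadecimal (0x-prefixed): 0x2A.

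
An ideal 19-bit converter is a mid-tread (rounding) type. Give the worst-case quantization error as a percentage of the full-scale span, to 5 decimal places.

0.00010 %

Rounding → worst-case error = ½ LSB = V_FS/2^20, so 100/1048576 = 9.53674e-05 % of full scale.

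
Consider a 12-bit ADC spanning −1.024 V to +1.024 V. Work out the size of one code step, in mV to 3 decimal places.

0.500 mV

Full-scale span = 2.048 V.
LSB = 2.048 / 2^12 = 2.048 / 4096 = 0.0005 V = 0.500 mV.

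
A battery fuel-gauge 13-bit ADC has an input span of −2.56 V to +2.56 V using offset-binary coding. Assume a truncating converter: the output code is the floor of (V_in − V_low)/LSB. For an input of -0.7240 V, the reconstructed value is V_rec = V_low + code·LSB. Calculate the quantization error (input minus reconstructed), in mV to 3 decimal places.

One LSB is 5.12 V / 8192 = 0.625 mV.
(-0.7240 − (−2.56))/0.000625 = 2937.6000; ⌊·⌋ gives code 2937.
Code 2937 maps back to (−2.56) + 2937×0.000625 V = -0.724375 V.
V_in − V_rec = 0.000375 V = 0.375 mV.

0.375 mV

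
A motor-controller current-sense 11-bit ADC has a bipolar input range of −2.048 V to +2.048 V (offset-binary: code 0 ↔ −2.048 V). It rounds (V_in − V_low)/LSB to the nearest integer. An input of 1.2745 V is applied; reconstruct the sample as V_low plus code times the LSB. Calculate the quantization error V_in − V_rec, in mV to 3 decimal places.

LSB = 4.096/2^11 = 2.000 mV.
Scaled input = 1661.2500 LSBs, so code = 1661.
Reconstructed: 1.274 V.
Difference: 0.0005 V → 0.500 mV.

0.500 mV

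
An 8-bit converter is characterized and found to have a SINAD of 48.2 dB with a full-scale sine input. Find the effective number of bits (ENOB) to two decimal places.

7.71 bits

ENOB = (SINAD − 1.76) / 6.02 = (48.2 − 1.76)/6.02 = 7.714.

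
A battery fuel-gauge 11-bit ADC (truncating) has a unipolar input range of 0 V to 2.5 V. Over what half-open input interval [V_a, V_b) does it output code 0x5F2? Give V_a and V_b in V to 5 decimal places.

[1.85791 V, 1.85913 V)

LSB = 2.5/2^11 = 1.221 mV.
Code 0x5F2 = 1522 decimal.
V_a = V_low + 1522·LSB = 1.85791 V; V_b = V_low + 1523·LSB = 1.85913 V.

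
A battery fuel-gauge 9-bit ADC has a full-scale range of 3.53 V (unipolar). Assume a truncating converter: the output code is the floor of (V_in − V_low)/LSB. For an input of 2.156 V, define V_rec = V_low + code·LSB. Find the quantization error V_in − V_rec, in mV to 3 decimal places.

LSB = 3.53/2^9 = 6.895 mV.
(2.156 − 0)/0.00689453 = 312.7116; ⌊·⌋ gives code 312.
Code 312 maps back to 0 + 312×0.00689453 V = 2.1510937 V.
Error = 2.156 − 2.1510937 = 0.00490625 V = 4.906 mV.

4.906 mV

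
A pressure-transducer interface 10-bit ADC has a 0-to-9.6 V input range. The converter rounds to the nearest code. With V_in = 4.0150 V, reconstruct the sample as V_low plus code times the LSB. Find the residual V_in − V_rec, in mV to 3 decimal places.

LSB = 9.6/2^10 = 9.375 mV.
(V_in − V_low)/LSB = (4.0150 − 0)/0.009375 = 428.2667 → code 428 (round).
V_rec = 0 + 428·0.009375 = 4.0125 V.
V_in − V_rec = 0.0025 V = 2.500 mV.

2.500 mV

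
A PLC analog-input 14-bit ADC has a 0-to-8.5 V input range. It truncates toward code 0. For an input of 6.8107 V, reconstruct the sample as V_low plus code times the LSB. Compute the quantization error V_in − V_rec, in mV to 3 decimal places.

0.428 mV

LSB = 8.5/2^14 = 0.519 mV.
(6.8107 − 0)/0.000518799 = 13127.8246; ⌊·⌋ gives code 13127.
Code 13127 maps back to 0 + 13127×0.000518799 V = 6.8102722 V.
V_in − V_rec = 0.000427783 V = 0.428 mV.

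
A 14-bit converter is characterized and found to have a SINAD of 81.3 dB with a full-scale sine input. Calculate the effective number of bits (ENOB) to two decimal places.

13.21 bits

ENOB = (SINAD − 1.76) / 6.02 = (81.3 − 1.76)/6.02 = 13.213.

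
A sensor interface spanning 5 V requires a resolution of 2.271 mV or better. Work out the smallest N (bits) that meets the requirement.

12 bits

Number of steps required ≥ 5 V / 2.271 mV = 2201.67.
Need 2^N ≥ 2201.67; 2^11 = 2048, 2^12 = 4096.
Minimum N = 12.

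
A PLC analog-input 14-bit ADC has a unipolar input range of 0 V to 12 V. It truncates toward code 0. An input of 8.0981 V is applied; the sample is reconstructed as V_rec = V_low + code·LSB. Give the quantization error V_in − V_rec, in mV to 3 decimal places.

0.444 mV

Step size: 12 V ÷ 2^14 = 0.732 mV.
(V_in − V_low)/LSB = (8.0981 − 0)/0.000732422 = 11056.6059 → code 11056 (floor).
Reconstructed: 8.0976562 V.
Error = 8.0981 − 8.0976562 = 0.00044375 V = 0.444 mV.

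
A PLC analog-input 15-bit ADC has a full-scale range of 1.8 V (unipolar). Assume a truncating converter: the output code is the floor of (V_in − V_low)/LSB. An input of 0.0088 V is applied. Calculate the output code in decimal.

code 160

With 32768 levels over 1.8 V, one step is 54.93 µV.
Input sits at 160.199 steps above V_low.
Floor → code 160.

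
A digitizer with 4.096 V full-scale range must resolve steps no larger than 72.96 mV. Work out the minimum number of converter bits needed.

Number of steps required ≥ 4.096 V / 72.96 mV = 56.14.
Need 2^N ≥ 56.14; 2^5 = 32, 2^6 = 64.
Minimum N = 6.

6 bits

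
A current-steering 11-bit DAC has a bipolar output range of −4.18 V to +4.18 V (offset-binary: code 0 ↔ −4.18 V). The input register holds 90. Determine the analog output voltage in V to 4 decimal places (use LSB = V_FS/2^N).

-3.8126 V

LSB = 8.36 V / 2^11 = 4.082 mV.
V_out = (−4.18) + 90 × 0.00408203 V = -3.81262 V.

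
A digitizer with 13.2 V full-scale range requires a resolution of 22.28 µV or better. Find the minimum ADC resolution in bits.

Number of steps required ≥ 13.2 V / 22.28 µV = 592459.61.
Need 2^N ≥ 592459.61; 2^19 = 524288, 2^20 = 1048576.
Minimum N = 20.

20 bits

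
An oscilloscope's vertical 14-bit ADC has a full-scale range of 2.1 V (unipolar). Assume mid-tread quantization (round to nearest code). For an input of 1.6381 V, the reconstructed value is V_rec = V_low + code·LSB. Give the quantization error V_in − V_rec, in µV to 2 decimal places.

Step size: 2.1 V ÷ 2^14 = 128.17 µV.
(1.6381 − 0)/0.000128174 = 12780.3002; round gives code 12780.
Code 12780 maps back to 0 + 12780×0.000128174 V = 1.6380615 V.
V_in − V_rec = 3.84766e-05 V = 38.48 µV.

38.48 µV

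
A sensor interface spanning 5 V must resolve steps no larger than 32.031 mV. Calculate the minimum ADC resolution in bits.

Number of steps required ≥ 5 V / 32.031 mV = 156.10.
Need 2^N ≥ 156.10; 2^7 = 128, 2^8 = 256.
Minimum N = 8.

8 bits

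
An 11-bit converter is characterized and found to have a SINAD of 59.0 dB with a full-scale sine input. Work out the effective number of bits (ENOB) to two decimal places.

9.51 bits

ENOB = (SINAD − 1.76) / 6.02 = (59.0 − 1.76)/6.02 = 9.508.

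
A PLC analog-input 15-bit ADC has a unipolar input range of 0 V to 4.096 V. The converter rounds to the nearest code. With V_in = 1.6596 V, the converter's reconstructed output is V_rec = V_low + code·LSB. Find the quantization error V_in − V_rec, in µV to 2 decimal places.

-25.00 µV

One LSB is 4.096 V / 32768 = 125.00 µV.
(1.6596 − 0)/0.000125 = 13276.8000; round gives code 13277.
Reconstructed: 1.659625 V.
V_in − V_rec = -2.5e-05 V = -25.00 µV.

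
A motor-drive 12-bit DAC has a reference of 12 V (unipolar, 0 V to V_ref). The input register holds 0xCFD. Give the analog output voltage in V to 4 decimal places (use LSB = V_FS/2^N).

9.7412 V

LSB = 12 V / 2^12 = 2.930 mV.
Code 0xCFD = 3325 decimal.
V_out = 0 + 3325 × 0.00292969 V = 9.74121 V.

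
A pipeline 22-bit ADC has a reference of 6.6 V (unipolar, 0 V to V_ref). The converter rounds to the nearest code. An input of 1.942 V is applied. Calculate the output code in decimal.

With 4194304 levels over 6.6 V, one step is 1.57 µV.
(1.942 − 0) / 1.57356e-06 = 1234142.177 LSBs.
So the output code is 1234142.

code 1234142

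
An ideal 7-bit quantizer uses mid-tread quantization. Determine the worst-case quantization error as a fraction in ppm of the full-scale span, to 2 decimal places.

3906.25 ppm

Rounding → worst-case error = ½ LSB = V_FS/2^8, so 1e+06/256 = 3906.25 ppm of full scale.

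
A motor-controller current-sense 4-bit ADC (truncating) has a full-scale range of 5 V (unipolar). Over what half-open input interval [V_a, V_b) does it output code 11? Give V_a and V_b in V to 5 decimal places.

LSB = 5/2^4 = 312.500 mV.
V_a = V_low + 11·LSB = 3.4375 V; V_b = V_low + 12·LSB = 3.75 V.

[3.43750 V, 3.75000 V)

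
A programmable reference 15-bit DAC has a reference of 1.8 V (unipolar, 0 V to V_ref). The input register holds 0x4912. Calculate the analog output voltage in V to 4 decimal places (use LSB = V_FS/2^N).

1.0276 V

LSB = 1.8 V / 2^15 = 54.93 µV.
Code 0x4912 = 18706 decimal.
V_out = 0 + 18706 × 5.49316e-05 V = 1.02755 V.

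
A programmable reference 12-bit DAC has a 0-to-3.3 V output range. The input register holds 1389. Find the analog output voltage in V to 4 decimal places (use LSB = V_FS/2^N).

1.1191 V

LSB = 3.3 V / 2^12 = 0.806 mV.
V_out = 0 + 1389 × 0.000805664 V = 1.11907 V.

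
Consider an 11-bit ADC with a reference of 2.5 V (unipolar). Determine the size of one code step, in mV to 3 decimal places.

Full-scale span = 2.5 V.
LSB = 2.5 / 2^11 = 2.5 / 2048 = 0.0012207 V = 1.221 mV.

1.221 mV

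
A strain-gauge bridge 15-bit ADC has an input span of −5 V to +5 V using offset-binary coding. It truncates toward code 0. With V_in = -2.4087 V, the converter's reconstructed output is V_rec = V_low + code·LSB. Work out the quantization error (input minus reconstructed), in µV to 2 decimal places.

LSB = 10/2^15 = 305.18 µV.
(V_in − V_low)/LSB = (-2.4087 − (−5))/0.000305176 = 8491.1718 → code 8491 (floor).
Code 8491 maps back to (−5) + 8491×0.000305176 V = -2.4087524 V.
V_in − V_rec = 5.24414e-05 V = 52.44 µV.

52.44 µV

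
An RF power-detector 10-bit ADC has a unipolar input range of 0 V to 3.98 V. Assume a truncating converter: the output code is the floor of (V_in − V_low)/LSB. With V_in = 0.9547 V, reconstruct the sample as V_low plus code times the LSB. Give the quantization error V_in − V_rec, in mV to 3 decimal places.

LSB = 3.98/2^10 = 3.887 mV.
(0.9547 − 0)/0.00388672 = 245.6314; ⌊·⌋ gives code 245.
Code 245 maps back to 0 + 245×0.00388672 V = 0.95224609 V.
V_in − V_rec = 0.00245391 V = 2.454 mV.

2.454 mV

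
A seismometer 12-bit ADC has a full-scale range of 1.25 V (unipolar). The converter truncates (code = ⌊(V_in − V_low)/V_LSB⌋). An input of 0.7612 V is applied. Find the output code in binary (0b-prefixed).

With 4096 levels over 1.25 V, one step is 305.18 µV.
(0.7612 − 0) / 0.000305176 = 2494.300 LSBs.
So the output code is 2494.
In binary (0b-prefixed): 0b100110111110.

code 0b100110111110 (decimal 2494)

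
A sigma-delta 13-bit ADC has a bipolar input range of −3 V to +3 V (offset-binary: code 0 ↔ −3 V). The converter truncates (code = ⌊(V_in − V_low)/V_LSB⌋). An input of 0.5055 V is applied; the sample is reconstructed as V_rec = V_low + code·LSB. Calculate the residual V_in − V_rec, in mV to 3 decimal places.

One LSB is 6 V / 8192 = 0.732 mV.
Scaled input = 4786.1760 LSBs, so code = 4786.
Code 4786 maps back to (−3) + 4786×0.000732422 V = 0.50537109 V.
V_in − V_rec = 0.000128906 V = 0.129 mV.

0.129 mV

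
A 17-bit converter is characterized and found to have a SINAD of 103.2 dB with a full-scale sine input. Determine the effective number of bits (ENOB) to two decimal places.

16.85 bits

ENOB = (SINAD − 1.76) / 6.02 = (103.2 − 1.76)/6.02 = 16.850.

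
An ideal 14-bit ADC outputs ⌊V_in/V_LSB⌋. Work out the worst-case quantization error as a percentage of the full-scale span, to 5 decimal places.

Truncating → worst-case error = 1 LSB = V_FS/2^14, so 100/16384 = 0.00610352 % of full scale.

0.00610 %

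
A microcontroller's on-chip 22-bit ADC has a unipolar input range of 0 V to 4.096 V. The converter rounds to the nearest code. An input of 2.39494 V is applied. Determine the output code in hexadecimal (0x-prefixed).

code 0x256BC3 (decimal 2452419)

Full-scale span = 4.096 V; LSB = 4.096/2^22 = 0.98 µV.
(V_in − V_low)/LSB = (2.39494 − 0) / 9.76563e-07 = 2452418.560.
So the output code is 2452419.
In hexadecimal (0x-prefixed): 0x256BC3.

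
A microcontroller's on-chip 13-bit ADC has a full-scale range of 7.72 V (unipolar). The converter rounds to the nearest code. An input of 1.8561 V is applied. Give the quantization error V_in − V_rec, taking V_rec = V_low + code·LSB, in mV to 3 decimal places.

LSB = 7.72/2^13 = 0.942 mV.
(1.8561 − 0)/0.000942383 = 1969.5818; round gives code 1970.
Reconstructed: 1.8564941 V.
Difference: -0.000394141 V → -0.394 mV.

-0.394 mV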